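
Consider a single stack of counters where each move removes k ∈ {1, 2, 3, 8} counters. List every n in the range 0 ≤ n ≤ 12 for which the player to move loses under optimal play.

0, 4, 9

Build the Grundy sequence with g(k) = mex{g(k−s) : s ∈ {1, 2, 3, 8}, s ≤ k}:
g(0) = mex{} = 0
g(1) = mex{0} = 1
g(2) = mex{0,1} = 2
g(3) = mex{0,1,2} = 3
g(4) = mex{1,2,3} = 0
g(5) = mex{0,2,3} = 1
g(6) = mex{0,1,3} = 2
g(7) = mex{0,1,2} = 3
g(8) = mex{0,1,2,3} = 4
g(9) = mex{1,2,3,4} = 0
g(10) = mex{0,2,3,4} = 1
g(11) = mex{0,1,3,4} = 2
g(12) = mex{0,1,2} = 3
The P-positions (g = 0) in 0..12 are 0, 4, 9.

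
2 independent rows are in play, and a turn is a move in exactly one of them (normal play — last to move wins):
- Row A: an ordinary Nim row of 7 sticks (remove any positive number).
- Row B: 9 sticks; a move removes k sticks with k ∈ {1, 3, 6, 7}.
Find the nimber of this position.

4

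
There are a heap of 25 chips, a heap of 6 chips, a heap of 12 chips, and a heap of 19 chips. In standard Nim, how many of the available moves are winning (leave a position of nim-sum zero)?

Nim-sum: 25 ⊕ 6 ⊕ 12 ⊕ 19 = 0.
The nim-sum is already 0, so every move leaves a nonzero nim-sum — there are no winning moves.

0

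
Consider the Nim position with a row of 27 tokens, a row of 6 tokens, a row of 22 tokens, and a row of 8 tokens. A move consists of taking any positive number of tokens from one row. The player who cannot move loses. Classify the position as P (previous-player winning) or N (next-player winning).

N-position

Bitwise XOR of the heap sizes:
  11011  (27)
  00110  (6)
  10110  (22)
  01000  (8)
  -----
  00011  (3)
The nim-sum is 3 ≠ 0, so this is an N-position: the player to move can win.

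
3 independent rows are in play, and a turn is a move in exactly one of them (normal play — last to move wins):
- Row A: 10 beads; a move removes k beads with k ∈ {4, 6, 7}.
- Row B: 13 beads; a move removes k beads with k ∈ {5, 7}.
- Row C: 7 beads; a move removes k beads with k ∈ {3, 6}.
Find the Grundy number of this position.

Grundy values for row A (subtraction set {4, 6, 7}):
g(0) = mex{} = 0
g(1) = mex{} = 0
g(2) = mex{} = 0
g(3) = mex{} = 0
g(4) = mex{0} = 1
g(5) = mex{0} = 1
g(6) = mex{0} = 1
g(7) = mex{0} = 1
g(8) = mex{0,1} = 2
g(9) = mex{0,1} = 2
g(10) = mex{0,1} = 2
So g(10) = 2.
Grundy values for row B (subtraction set {5, 7}):
g(0) = mex{} = 0
g(1) = mex{} = 0
g(2) = mex{} = 0
g(3) = mex{} = 0
g(4) = mex{} = 0
g(5) = mex{0} = 1
g(6) = mex{0} = 1
g(7) = mex{0} = 1
g(8) = mex{0} = 1
g(9) = mex{0} = 1
g(10) = mex{0,1} = 2
g(11) = mex{0,1} = 2
g(12) = mex{1} = 0
g(13) = mex{1} = 0
So g(13) = 0.
Grundy values for row C (subtraction set {3, 6}):
g(0) = mex{} = 0
g(1) = mex{} = 0
g(2) = mex{} = 0
g(3) = mex{0} = 1
g(4) = mex{0} = 1
g(5) = mex{0} = 1
g(6) = mex{0,1} = 2
g(7) = mex{0,1} = 2
So g(7) = 2.
By the Sprague-Grundy theorem, the Grundy value of a sum of independent games is the XOR of the component values.
Combined value = 2 XOR 0 XOR 2 = 0.

0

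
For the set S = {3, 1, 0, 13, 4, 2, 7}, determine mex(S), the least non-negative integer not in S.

The values 0, 1, 2, 3, 4 are all present; 5 is the first non-negative integer missing from the set.

5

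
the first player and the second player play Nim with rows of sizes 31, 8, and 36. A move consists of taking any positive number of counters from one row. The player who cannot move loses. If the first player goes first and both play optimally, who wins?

the first player wins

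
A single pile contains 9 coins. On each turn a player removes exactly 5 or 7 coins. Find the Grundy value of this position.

Compute g(0), g(1), … for moves {5, 7}:
g(0) = mex{} = 0
g(1) = mex{} = 0
g(2) = mex{} = 0
g(3) = mex{} = 0
g(4) = mex{} = 0
g(5) = mex{0} = 1
g(6) = mex{0} = 1
g(7) = mex{0} = 1
g(8) = mex{0} = 1
g(9) = mex{0} = 1
So g(9) = 1.

1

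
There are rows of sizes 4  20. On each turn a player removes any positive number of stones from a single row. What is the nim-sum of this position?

Compute the nim-sum pairwise:
4 XOR 20 = 16

16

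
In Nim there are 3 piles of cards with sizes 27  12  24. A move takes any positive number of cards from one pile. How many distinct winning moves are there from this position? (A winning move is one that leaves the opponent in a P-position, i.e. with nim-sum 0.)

Compute the nim-sum pairwise:
27 XOR 12 = 23
23 XOR 24 = 15
The overall nim-sum is X = 15. A pile of size p has a winning move iff p XOR X < p (reduce it to p XOR X).
  27: 27 XOR 15 = 20 < 27 — winning move (to 20).
  12: 12 XOR 15 = 3 < 12 — winning move (to 3).
  24: 24 XOR 15 = 23 < 24 — winning move (to 23).
That gives 3 winning moves.

3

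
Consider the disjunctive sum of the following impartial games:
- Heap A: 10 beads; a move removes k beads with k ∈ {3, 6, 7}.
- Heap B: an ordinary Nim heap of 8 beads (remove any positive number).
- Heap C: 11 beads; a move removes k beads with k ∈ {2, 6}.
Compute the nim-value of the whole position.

9

Grundy values for heap A (subtraction set {3, 6, 7}):
k:     0  1  2  3  4  5  6  7  8  9 10
g(k):  0  0  0  1  1  1  2  2  2  3  0
So g(10) = 0.
Heap B is a plain Nim heap of size 8, so its Grundy value is 8.
Build the Grundy sequence for heap C with g(k) = mex{g(k−s) : s ∈ {2, 6}, s ≤ k}:
g(0) = mex{} = 0
g(1) = mex{} = 0
g(2) = mex{0} = 1
g(3) = mex{0} = 1
g(4) = mex{1} = 0
g(5) = mex{1} = 0
g(6) = mex{0} = 1
g(7) = mex{0} = 1
g(8) = mex{1} = 0
g(9) = mex{1} = 0
g(10) = mex{0} = 1
g(11) = mex{0} = 1
So g(11) = 1.
By the Sprague-Grundy theorem, the Grundy value of a sum of independent games is the XOR of the component values.
Combined value = 0 ⊕ 8 ⊕ 1 = 9.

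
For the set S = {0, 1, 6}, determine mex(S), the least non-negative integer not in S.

The values 0, 1 are all present; 2 is the first non-negative integer missing from the set.

2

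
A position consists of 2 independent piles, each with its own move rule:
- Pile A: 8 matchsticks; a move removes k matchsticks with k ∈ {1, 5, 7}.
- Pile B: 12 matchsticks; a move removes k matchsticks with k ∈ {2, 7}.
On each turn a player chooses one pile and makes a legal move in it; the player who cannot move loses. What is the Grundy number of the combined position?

For pile A, compute g(0), g(1), … with moves {1, 5, 7}:
k:     0  1  2  3  4  5  6  7  8
g(k):  0  1  0  1  0  1  0  1  0
So g(8) = 0.
For pile B, compute g(0), g(1), … with moves {2, 7}:
k:     0  1  2  3  4  5  6  7  8  9 10 11 12
g(k):  0  0  1  1  0  0  1  1  2  0  0  1  1
So g(12) = 1.
The value of a disjunctive sum is the nim-sum of the parts.
Combined value = 0 XOR 1 = 1.

1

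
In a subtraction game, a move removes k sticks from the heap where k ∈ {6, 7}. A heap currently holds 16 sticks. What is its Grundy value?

Build the Grundy sequence with g(k) = mex{g(k−s) : s ∈ {6, 7}, s ≤ k}:
k:     0  1  2  3  4  5  6  7  8  9 10 11 12 13 14 15 16
g(k):  0  0  0  0  0  0  1  1  1  1  1  1  2  0  0  0  0
So g(16) = 0.

0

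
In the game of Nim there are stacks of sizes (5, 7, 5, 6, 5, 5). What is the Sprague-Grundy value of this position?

Nim-sum: 5 XOR 7 XOR 5 XOR 6 XOR 5 XOR 5 = 1.

1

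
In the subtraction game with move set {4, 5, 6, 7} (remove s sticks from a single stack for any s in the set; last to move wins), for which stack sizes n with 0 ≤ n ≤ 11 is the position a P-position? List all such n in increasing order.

Compute g(0), g(1), … for moves {4, 5, 6, 7}:
k:     0  1  2  3  4  5  6  7  8  9 10 11
g(k):  0  0  0  0  1  1  1  1  2  2  2  0
The P-positions (g = 0) in 0..11 are 0, 1, 2, 3, 11.

0, 1, 2, 3, 11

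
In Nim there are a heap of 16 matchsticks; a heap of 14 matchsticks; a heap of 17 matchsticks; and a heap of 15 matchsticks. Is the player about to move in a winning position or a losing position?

Losing position

In binary:
  10000  (16)
  01110  (14)
  10001  (17)
  01111  (15)
  -----
  00000  (0)
The nim-sum is 0, so this is a P-position: the player to move is in a losing position under optimal play.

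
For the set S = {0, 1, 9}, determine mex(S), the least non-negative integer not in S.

The values 0, 1 are all present; 2 is the first non-negative integer missing from the set.

2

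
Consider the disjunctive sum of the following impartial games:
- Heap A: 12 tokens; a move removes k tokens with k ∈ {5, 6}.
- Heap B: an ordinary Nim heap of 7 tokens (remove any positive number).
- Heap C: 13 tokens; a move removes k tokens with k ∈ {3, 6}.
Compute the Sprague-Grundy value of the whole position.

6

Grundy values for heap A (subtraction set {5, 6}):
g(0) = mex{} = 0
g(1) = mex{} = 0
g(2) = mex{} = 0
g(3) = mex{} = 0
g(4) = mex{} = 0
g(5) = mex{0} = 1
g(6) = mex{0} = 1
g(7) = mex{0} = 1
g(8) = mex{0} = 1
g(9) = mex{0} = 1
g(10) = mex{0,1} = 2
g(11) = mex{1} = 0
g(12) = mex{1} = 0
So g(12) = 0.
Heap B is a plain Nim heap of size 7, so its Grundy value is 7.
Build the Grundy sequence for heap C with g(k) = mex{g(k−s) : s ∈ {3, 6}, s ≤ k}:
g(0) = mex{} = 0
g(1) = mex{} = 0
g(2) = mex{} = 0
g(3) = mex{0} = 1
g(4) = mex{0} = 1
g(5) = mex{0} = 1
g(6) = mex{0,1} = 2
g(7) = mex{0,1} = 2
g(8) = mex{0,1} = 2
g(9) = mex{1,2} = 0
g(10) = mex{1,2} = 0
g(11) = mex{1,2} = 0
g(12) = mex{0,2} = 1
g(13) = mex{0,2} = 1
So g(13) = 1.
By the Sprague-Grundy theorem, the Grundy value of a sum of independent games is the XOR of the component values.
Combined value = 0 ⊕ 7 ⊕ 1 = 6.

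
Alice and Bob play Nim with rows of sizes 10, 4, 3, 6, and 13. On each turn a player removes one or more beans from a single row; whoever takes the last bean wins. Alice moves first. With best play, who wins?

Alice wins

Nim-sum: 10 ^ 4 ^ 3 ^ 6 ^ 13 = 6.
The nim-sum is 6 ≠ 0, so this is an N-position: the player to move can win; Alice has a winning move.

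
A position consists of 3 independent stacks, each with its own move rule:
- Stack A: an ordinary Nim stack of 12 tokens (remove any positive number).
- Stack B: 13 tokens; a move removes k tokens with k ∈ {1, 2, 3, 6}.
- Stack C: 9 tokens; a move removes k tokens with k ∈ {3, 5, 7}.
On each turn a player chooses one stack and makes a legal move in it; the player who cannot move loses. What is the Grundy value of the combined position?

Stack A is a plain Nim stack of size 12, so its Grundy value is 12.
Build the Grundy sequence for stack B with g(k) = mex{g(k−s) : s ∈ {1, 2, 3, 6}, s ≤ k}:
g(0) = mex{} = 0
g(1) = mex{0} = 1
g(2) = mex{0,1} = 2
g(3) = mex{0,1,2} = 3
g(4) = mex{1,2,3} = 0
g(5) = mex{0,2,3} = 1
g(6) = mex{0,1,3} = 2
g(7) = mex{0,1,2} = 3
g(8) = mex{1,2,3} = 0
g(9) = mex{0,2,3} = 1
g(10) = mex{0,1,3} = 2
g(11) = mex{0,1,2} = 3
g(12) = mex{1,2,3} = 0
g(13) = mex{0,2,3} = 1
So g(13) = 1.
For stack C, compute g(0), g(1), … with moves {3, 5, 7}:
g(0) = mex{} = 0
g(1) = mex{} = 0
g(2) = mex{} = 0
g(3) = mex{0} = 1
g(4) = mex{0} = 1
g(5) = mex{0} = 1
g(6) = mex{0,1} = 2
g(7) = mex{0,1} = 2
g(8) = mex{0,1} = 2
g(9) = mex{0,1,2} = 3
So g(9) = 3.
By the Sprague-Grundy theorem, the Grundy value of a sum of independent games is the XOR of the component values.
Combined value = 12 ⊕ 1 ⊕ 3 = 14.

14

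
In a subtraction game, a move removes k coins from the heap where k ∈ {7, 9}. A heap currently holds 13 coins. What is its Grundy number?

Grundy values for subtraction set {7, 9}:
k:     0  1  2  3  4  5  6  7  8  9 10 11 12 13
g(k):  0  0  0  0  0  0  0  1  1  1  1  1  1  1
So g(13) = 1.

1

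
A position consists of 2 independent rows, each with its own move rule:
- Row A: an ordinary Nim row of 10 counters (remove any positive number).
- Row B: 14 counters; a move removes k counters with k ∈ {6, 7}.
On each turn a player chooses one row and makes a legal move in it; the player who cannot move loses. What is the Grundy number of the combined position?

Row A is a plain Nim row of size 10, so its Grundy value is 10.
Grundy values for row B (subtraction set {6, 7}):
k:     0  1  2  3  4  5  6  7  8  9 10 11 12 13 14
g(k):  0  0  0  0  0  0  1  1  1  1  1  1  2  0  0
So g(14) = 0.
The value of a disjunctive sum is the nim-sum of the parts.
Combined value = 10 ⊕ 0 = 10.

10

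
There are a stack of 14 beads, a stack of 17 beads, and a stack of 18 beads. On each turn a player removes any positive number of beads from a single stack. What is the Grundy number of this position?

13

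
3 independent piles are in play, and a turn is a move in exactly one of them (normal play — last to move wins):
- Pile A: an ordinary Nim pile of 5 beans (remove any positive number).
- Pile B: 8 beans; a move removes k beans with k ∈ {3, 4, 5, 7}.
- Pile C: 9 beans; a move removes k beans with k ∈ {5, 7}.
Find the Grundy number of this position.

6

Pile A is a plain Nim pile of size 5, so its Grundy value is 5.
For pile B, compute g(0), g(1), … with moves {3, 4, 5, 7}:
k:     0  1  2  3  4  5  6  7  8
g(k):  0  0  0  1  1  1  2  2  2
So g(8) = 2.
Build the Grundy sequence for pile C with g(k) = mex{g(k−s) : s ∈ {5, 7}, s ≤ k}:
g(0) = mex{} = 0
g(1) = mex{} = 0
g(2) = mex{} = 0
g(3) = mex{} = 0
g(4) = mex{} = 0
g(5) = mex{0} = 1
g(6) = mex{0} = 1
g(7) = mex{0} = 1
g(8) = mex{0} = 1
g(9) = mex{0} = 1
So g(9) = 1.
The value of a disjunctive sum is the nim-sum of the parts.
Combined value = 5 ⊕ 2 ⊕ 1 = 6.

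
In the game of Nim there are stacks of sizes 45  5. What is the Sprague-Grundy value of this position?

Compute the nim-sum pairwise:
45 XOR 5 = 40

40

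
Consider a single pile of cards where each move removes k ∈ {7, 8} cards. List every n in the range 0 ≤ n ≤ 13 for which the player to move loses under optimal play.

0, 1, 2, 3, 4, 5, 6

Compute g(0), g(1), … for moves {7, 8}:
g(0) = mex{} = 0
g(1) = mex{} = 0
g(2) = mex{} = 0
g(3) = mex{} = 0
g(4) = mex{} = 0
g(5) = mex{} = 0
g(6) = mex{} = 0
g(7) = mex{0} = 1
g(8) = mex{0} = 1
g(9) = mex{0} = 1
g(10) = mex{0} = 1
g(11) = mex{0} = 1
g(12) = mex{0} = 1
g(13) = mex{0} = 1
The P-positions (g = 0) in 0..13 are 0, 1, 2, 3, 4, 5, 6.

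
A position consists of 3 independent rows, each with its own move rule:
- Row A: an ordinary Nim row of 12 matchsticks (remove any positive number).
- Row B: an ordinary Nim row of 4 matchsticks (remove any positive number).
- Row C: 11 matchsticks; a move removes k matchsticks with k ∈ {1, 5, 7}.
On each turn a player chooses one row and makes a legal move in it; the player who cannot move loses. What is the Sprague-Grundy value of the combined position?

9

Row A is a plain Nim row of size 12, so its Grundy value is 12.
Row B is a plain Nim row of size 4, so its Grundy value is 4.
Build the Grundy sequence for row C with g(k) = mex{g(k−s) : s ∈ {1, 5, 7}, s ≤ k}:
k:     0  1  2  3  4  5  6  7  8  9 10 11
g(k):  0  1  0  1  0  1  0  1  0  1  0  1
So g(11) = 1.
The value of a disjunctive sum is the nim-sum of the parts.
Combined value = 12 XOR 4 XOR 1 = 9.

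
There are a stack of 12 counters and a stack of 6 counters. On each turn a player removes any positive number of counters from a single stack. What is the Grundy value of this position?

10

Compute the nim-sum pairwise:
12 XOR 6 = 10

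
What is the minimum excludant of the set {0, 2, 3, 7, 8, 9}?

1

0 is in the set but 1 is not, so the mex is 1.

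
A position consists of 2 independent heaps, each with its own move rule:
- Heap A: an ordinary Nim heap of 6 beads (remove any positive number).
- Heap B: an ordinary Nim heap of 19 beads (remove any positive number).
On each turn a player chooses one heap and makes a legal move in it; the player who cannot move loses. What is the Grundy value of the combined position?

Heap A is a plain Nim heap of size 6, so its Grundy value is 6.
Heap B is a plain Nim heap of size 19, so its Grundy value is 19.
The value of a disjunctive sum is the nim-sum of the parts.
Combined value = 6 XOR 19 = 21.

21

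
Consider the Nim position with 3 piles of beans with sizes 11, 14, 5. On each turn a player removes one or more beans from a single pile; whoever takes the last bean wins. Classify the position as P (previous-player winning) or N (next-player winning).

Compute the nim-sum pairwise:
11 ⊕ 14 = 5
5 ⊕ 5 = 0
The nim-sum is 0, so this is a P-position: the player to move is in a losing position under optimal play.

P-position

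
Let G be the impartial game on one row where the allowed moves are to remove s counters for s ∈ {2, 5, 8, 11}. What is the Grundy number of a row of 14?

Compute g(0), g(1), … for moves {2, 5, 8, 11}:
g(0) = mex{} = 0
g(1) = mex{} = 0
g(2) = mex{0} = 1
g(3) = mex{0} = 1
g(4) = mex{1} = 0
g(5) = mex{0,1} = 2
g(6) = mex{0} = 1
g(7) = mex{1,2} = 0
g(8) = mex{0,1} = 2
g(9) = mex{0} = 1
g(10) = mex{1,2} = 0
g(11) = mex{0,1} = 2
g(12) = mex{0} = 1
g(13) = mex{1,2} = 0
g(14) = mex{1} = 0
So g(14) = 0.

0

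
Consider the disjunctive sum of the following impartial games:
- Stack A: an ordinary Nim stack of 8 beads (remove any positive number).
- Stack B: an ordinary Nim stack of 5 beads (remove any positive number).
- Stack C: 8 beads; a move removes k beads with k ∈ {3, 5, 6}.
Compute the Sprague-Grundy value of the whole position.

Stack A is a plain Nim stack of size 8, so its Grundy value is 8.
Stack B is a plain Nim stack of size 5, so its Grundy value is 5.
For stack C, compute g(0), g(1), … with moves {3, 5, 6}:
k:     0  1  2  3  4  5  6  7  8
g(k):  0  0  0  1  1  1  2  2  2
So g(8) = 2.
By the Sprague-Grundy theorem, the Grundy value of a sum of independent games is the XOR of the component values.
Combined value = 8 XOR 5 XOR 2 = 15.

15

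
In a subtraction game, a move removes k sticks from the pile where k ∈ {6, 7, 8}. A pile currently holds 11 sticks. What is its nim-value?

1

Compute g(0), g(1), … for moves {6, 7, 8}:
g(0) = mex{} = 0
g(1) = mex{} = 0
g(2) = mex{} = 0
g(3) = mex{} = 0
g(4) = mex{} = 0
g(5) = mex{} = 0
g(6) = mex{0} = 1
g(7) = mex{0} = 1
g(8) = mex{0} = 1
g(9) = mex{0} = 1
g(10) = mex{0} = 1
g(11) = mex{0} = 1
So g(11) = 1.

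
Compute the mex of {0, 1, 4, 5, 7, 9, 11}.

2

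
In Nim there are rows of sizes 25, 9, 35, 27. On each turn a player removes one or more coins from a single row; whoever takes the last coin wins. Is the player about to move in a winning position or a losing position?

Winning position

In binary:
  011001  (25)
  001001  (9)
  100011  (35)
  011011  (27)
  ------
  101000  (40)
The nim-sum is 40 ≠ 0, so this is an N-position: the player to move can win.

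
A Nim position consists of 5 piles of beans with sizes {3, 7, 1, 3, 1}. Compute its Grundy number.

Bitwise XOR of the heap sizes:
  011  (3)
  111  (7)
  001  (1)
  011  (3)
  001  (1)
  ---
  111  (7)

7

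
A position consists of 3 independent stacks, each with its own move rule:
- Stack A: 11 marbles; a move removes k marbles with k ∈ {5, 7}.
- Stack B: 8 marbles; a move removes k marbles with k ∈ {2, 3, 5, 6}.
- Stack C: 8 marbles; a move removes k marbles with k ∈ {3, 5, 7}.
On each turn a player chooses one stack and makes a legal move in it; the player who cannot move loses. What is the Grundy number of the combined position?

Grundy values for stack A (subtraction set {5, 7}):
g(0) = mex{} = 0
g(1) = mex{} = 0
g(2) = mex{} = 0
g(3) = mex{} = 0
g(4) = mex{} = 0
g(5) = mex{0} = 1
g(6) = mex{0} = 1
g(7) = mex{0} = 1
g(8) = mex{0} = 1
g(9) = mex{0} = 1
g(10) = mex{0,1} = 2
g(11) = mex{0,1} = 2
So g(11) = 2.
Build the Grundy sequence for stack B with g(k) = mex{g(k−s) : s ∈ {2, 3, 5, 6}, s ≤ k}:
k:     0  1  2  3  4  5  6  7  8
g(k):  0  0  1  1  2  2  3  3  0
So g(8) = 0.
For stack C, compute g(0), g(1), … with moves {3, 5, 7}:
g(0) = mex{} = 0
g(1) = mex{} = 0
g(2) = mex{} = 0
g(3) = mex{0} = 1
g(4) = mex{0} = 1
g(5) = mex{0} = 1
g(6) = mex{0,1} = 2
g(7) = mex{0,1} = 2
g(8) = mex{0,1} = 2
So g(8) = 2.
By the Sprague-Grundy theorem, the Grundy value of a sum of independent games is the XOR of the component values.
Combined value = 2 XOR 0 XOR 2 = 0.

0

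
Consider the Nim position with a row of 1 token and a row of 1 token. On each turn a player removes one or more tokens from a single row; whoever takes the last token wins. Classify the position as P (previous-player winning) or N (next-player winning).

P-position

Compute the nim-sum pairwise:
1 ⊕ 1 = 0
The nim-sum is 0, so this is a P-position: the player to move is in a losing position under optimal play.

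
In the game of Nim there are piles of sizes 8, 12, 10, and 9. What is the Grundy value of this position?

In binary:
  1000  (8)
  1100  (12)
  1010  (10)
  1001  (9)
  ----
  0111  (7)

7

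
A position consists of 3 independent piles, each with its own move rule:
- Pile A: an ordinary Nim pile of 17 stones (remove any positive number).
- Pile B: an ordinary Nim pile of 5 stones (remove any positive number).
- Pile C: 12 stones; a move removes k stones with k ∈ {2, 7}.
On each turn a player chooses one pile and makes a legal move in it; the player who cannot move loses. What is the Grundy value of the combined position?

21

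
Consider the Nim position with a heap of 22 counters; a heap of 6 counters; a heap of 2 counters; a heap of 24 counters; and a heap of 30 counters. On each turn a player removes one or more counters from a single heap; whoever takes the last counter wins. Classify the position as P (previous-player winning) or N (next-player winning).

N-position

Bitwise XOR of the heap sizes:
  10110  (22)
  00110  (6)
  00010  (2)
  11000  (24)
  11110  (30)
  -----
  10100  (20)
The nim-sum is 20 ≠ 0, so this is an N-position: the player to move can win.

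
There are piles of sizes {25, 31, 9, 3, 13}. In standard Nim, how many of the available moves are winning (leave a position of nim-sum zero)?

5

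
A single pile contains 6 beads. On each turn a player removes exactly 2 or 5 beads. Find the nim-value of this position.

1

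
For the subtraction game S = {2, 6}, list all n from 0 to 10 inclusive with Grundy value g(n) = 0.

Grundy values for subtraction set {2, 6}:
g(0) = mex{} = 0
g(1) = mex{} = 0
g(2) = mex{0} = 1
g(3) = mex{0} = 1
g(4) = mex{1} = 0
g(5) = mex{1} = 0
g(6) = mex{0} = 1
g(7) = mex{0} = 1
g(8) = mex{1} = 0
g(9) = mex{1} = 0
g(10) = mex{0} = 1
The P-positions (g = 0) in 0..10 are 0, 1, 4, 5, 8, 9.

0, 1, 4, 5, 8, 9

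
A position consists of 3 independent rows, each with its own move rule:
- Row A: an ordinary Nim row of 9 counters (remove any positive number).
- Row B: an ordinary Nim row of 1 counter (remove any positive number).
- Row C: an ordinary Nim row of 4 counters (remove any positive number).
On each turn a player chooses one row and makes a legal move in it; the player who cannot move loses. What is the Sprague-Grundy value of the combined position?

12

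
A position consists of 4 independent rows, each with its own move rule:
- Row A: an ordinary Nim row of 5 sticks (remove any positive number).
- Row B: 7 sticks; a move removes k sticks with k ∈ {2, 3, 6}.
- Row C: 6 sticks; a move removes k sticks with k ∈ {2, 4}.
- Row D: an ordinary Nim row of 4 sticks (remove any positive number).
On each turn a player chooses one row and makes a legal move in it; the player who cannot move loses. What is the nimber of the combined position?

0

Row A is a plain Nim row of size 5, so its Grundy value is 5.
For row B, compute g(0), g(1), … with moves {2, 3, 6}:
g(0) = mex{} = 0
g(1) = mex{} = 0
g(2) = mex{0} = 1
g(3) = mex{0} = 1
g(4) = mex{0,1} = 2
g(5) = mex{1} = 0
g(6) = mex{0,1,2} = 3
g(7) = mex{0,2} = 1
So g(7) = 1.
Grundy values for row C (subtraction set {2, 4}):
k:     0  1  2  3  4  5  6
g(k):  0  0  1  1  2  2  0
So g(6) = 0.
Row D is a plain Nim row of size 4, so its Grundy value is 4.
By the Sprague-Grundy theorem, the Grundy value of a sum of independent games is the XOR of the component values.
Combined value = 5 ⊕ 1 ⊕ 0 ⊕ 4 = 0.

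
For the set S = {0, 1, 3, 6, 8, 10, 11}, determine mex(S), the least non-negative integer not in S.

The values 0, 1 are all present; 2 is the first non-negative integer missing from the set.

2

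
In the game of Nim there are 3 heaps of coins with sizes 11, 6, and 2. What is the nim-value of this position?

15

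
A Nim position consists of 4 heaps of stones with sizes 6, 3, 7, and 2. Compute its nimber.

0

In binary:
  110  (6)
  011  (3)
  111  (7)
  010  (2)
  ---
  000  (0)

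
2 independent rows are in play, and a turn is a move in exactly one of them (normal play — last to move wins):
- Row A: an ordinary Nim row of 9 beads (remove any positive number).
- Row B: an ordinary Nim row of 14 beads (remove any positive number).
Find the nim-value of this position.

7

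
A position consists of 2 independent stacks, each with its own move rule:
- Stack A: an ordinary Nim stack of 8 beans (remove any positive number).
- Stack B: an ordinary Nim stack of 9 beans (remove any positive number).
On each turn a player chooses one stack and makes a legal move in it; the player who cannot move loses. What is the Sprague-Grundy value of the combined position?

1

Stack A is a plain Nim stack of size 8, so its Grundy value is 8.
Stack B is a plain Nim stack of size 9, so its Grundy value is 9.
The value of a disjunctive sum is the nim-sum of the parts.
Combined value = 8 XOR 9 = 1.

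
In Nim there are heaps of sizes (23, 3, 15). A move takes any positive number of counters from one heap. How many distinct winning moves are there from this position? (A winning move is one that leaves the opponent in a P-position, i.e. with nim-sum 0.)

1

Nim-sum: 23 ^ 3 ^ 15 = 27.
The overall nim-sum is X = 27. A heap of size p has a winning move iff p XOR X < p (reduce it to p XOR X).
  23: 23 XOR 27 = 12 < 23 — winning move (to 12).
  3: 3 XOR 27 = 24 ≥ 3 — no move.
  15: 15 XOR 27 = 20 ≥ 15 — no move.
That gives 1 winning move.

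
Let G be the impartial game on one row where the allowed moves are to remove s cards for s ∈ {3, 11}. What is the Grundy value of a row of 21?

Build the Grundy sequence with g(k) = mex{g(k−s) : s ∈ {3, 11}, s ≤ k}:
k:     0  1  2  3  4  5  6  7  8  9 10 11 12 13 14 15 16 17 18 19 20 21
g(k):  0  0  0  1  1  1  0  0  0  1  1  1  2  2  0  0  0  1  1  1  0  0
So g(21) = 0.

0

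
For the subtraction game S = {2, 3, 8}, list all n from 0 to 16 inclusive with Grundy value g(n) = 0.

Grundy values for subtraction set {2, 3, 8}:
k:     0  1  2  3  4  5  6  7  8  9 10 11 12 13 14 15 16
g(k):  0  0  1  1  2  0  0  1  1  2  0  0  1  1  2  0  0
The P-positions (g = 0) in 0..16 are 0, 1, 5, 6, 10, 11, 15, 16.

0, 1, 5, 6, 10, 11, 15, 16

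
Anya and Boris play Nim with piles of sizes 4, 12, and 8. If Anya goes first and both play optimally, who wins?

Compute the nim-sum pairwise:
4 ⊕ 12 = 8
8 ⊕ 8 = 0
The nim-sum is 0, so this is a P-position: the player to move is in a losing position under optimal play; Anya is about to move from it and so loses — Boris wins.

Boris wins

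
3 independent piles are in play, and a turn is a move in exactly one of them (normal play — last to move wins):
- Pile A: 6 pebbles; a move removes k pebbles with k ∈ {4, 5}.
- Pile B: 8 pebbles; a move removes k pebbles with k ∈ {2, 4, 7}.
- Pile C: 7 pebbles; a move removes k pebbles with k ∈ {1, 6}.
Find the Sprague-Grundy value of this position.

0

Grundy values for pile A (subtraction set {4, 5}):
k:     0  1  2  3  4  5  6
g(k):  0  0  0  0  1  1  1
So g(6) = 1.
For pile B, compute g(0), g(1), … with moves {2, 4, 7}:
k:     0  1  2  3  4  5  6  7  8
g(k):  0  0  1  1  2  2  0  3  1
So g(8) = 1.
For pile C, compute g(0), g(1), … with moves {1, 6}:
k:     0  1  2  3  4  5  6  7
g(k):  0  1  0  1  0  1  2  0
So g(7) = 0.
By the Sprague-Grundy theorem, the Grundy value of a sum of independent games is the XOR of the component values.
Combined value = 1 ⊕ 1 ⊕ 0 = 0.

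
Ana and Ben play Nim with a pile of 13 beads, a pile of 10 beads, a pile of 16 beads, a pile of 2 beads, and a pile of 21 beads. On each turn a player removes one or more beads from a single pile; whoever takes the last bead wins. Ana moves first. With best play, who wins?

Ben wins

Compute the nim-sum pairwise:
13 ⊕ 10 = 7
7 ⊕ 16 = 23
23 ⊕ 2 = 21
21 ⊕ 21 = 0
The nim-sum is 0, so this is a P-position: the player to move is in a losing position under optimal play; Ana is about to move from it and so loses — Ben wins.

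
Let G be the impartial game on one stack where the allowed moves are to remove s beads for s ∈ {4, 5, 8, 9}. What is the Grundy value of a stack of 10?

2

Build the Grundy sequence with g(k) = mex{g(k−s) : s ∈ {4, 5, 8, 9}, s ≤ k}:
g(0) = mex{} = 0
g(1) = mex{} = 0
g(2) = mex{} = 0
g(3) = mex{} = 0
g(4) = mex{0} = 1
g(5) = mex{0} = 1
g(6) = mex{0} = 1
g(7) = mex{0} = 1
g(8) = mex{0,1} = 2
g(9) = mex{0,1} = 2
g(10) = mex{0,1} = 2
So g(10) = 2.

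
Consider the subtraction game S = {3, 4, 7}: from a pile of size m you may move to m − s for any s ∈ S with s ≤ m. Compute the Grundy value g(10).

0

Build the Grundy sequence with g(k) = mex{g(k−s) : s ∈ {3, 4, 7}, s ≤ k}:
k:     0  1  2  3  4  5  6  7  8  9 10
g(k):  0  0  0  1  1  1  2  2  2  3  0
So g(10) = 0.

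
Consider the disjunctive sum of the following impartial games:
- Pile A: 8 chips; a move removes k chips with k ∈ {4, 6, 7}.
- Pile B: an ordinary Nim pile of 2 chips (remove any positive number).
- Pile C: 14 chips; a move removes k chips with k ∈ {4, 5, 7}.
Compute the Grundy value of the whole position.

0

For pile A, compute g(0), g(1), … with moves {4, 6, 7}:
g(0) = mex{} = 0
g(1) = mex{} = 0
g(2) = mex{} = 0
g(3) = mex{} = 0
g(4) = mex{0} = 1
g(5) = mex{0} = 1
g(6) = mex{0} = 1
g(7) = mex{0} = 1
g(8) = mex{0,1} = 2
So g(8) = 2.
Pile B is a plain Nim pile of size 2, so its Grundy value is 2.
Build the Grundy sequence for pile C with g(k) = mex{g(k−s) : s ∈ {4, 5, 7}, s ≤ k}:
g(0) = mex{} = 0
g(1) = mex{} = 0
g(2) = mex{} = 0
g(3) = mex{} = 0
g(4) = mex{0} = 1
g(5) = mex{0} = 1
g(6) = mex{0} = 1
g(7) = mex{0} = 1
g(8) = mex{0,1} = 2
g(9) = mex{0,1} = 2
g(10) = mex{0,1} = 2
g(11) = mex{1} = 0
g(12) = mex{1,2} = 0
g(13) = mex{1,2} = 0
g(14) = mex{1,2} = 0
So g(14) = 0.
By the Sprague-Grundy theorem, the Grundy value of a sum of independent games is the XOR of the component values.
Combined value = 2 ⊕ 2 ⊕ 0 = 0.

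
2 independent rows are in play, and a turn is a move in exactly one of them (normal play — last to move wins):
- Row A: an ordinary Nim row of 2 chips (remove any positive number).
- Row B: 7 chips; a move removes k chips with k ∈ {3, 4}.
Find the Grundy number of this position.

Row A is a plain Nim row of size 2, so its Grundy value is 2.
Grundy values for row B (subtraction set {3, 4}):
g(0) = mex{} = 0
g(1) = mex{} = 0
g(2) = mex{} = 0
g(3) = mex{0} = 1
g(4) = mex{0} = 1
g(5) = mex{0} = 1
g(6) = mex{0,1} = 2
g(7) = mex{1} = 0
So g(7) = 0.
By the Sprague-Grundy theorem, the Grundy value of a sum of independent games is the XOR of the component values.
Combined value = 2 ⊕ 0 = 2.

2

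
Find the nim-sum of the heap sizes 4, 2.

Compute the nim-sum pairwise:
4 ⊕ 2 = 6

6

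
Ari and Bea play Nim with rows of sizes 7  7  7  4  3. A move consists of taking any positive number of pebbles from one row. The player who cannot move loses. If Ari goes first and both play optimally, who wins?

Bea wins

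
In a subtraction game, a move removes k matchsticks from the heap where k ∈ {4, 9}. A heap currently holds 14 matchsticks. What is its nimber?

Compute g(0), g(1), … for moves {4, 9}:
g(0) = mex{} = 0
g(1) = mex{} = 0
g(2) = mex{} = 0
g(3) = mex{} = 0
g(4) = mex{0} = 1
g(5) = mex{0} = 1
g(6) = mex{0} = 1
g(7) = mex{0} = 1
g(8) = mex{1} = 0
g(9) = mex{0,1} = 2
g(10) = mex{0,1} = 2
g(11) = mex{0,1} = 2
g(12) = mex{0} = 1
g(13) = mex{1,2} = 0
g(14) = mex{1,2} = 0
So g(14) = 0.

0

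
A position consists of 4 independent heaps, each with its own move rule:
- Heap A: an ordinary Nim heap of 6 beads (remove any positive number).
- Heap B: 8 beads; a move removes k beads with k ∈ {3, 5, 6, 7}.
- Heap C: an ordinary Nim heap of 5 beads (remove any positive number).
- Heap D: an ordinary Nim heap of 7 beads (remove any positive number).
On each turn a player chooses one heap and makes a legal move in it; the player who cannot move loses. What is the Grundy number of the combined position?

6

Heap A is a plain Nim heap of size 6, so its Grundy value is 6.
Grundy values for heap B (subtraction set {3, 5, 6, 7}):
k:     0  1  2  3  4  5  6  7  8
g(k):  0  0  0  1  1  1  2  2  2
So g(8) = 2.
Heap C is a plain Nim heap of size 5, so its Grundy value is 5.
Heap D is a plain Nim heap of size 7, so its Grundy value is 7.
By the Sprague-Grundy theorem, the Grundy value of a sum of independent games is the XOR of the component values.
Combined value = 6 XOR 2 XOR 5 XOR 7 = 6.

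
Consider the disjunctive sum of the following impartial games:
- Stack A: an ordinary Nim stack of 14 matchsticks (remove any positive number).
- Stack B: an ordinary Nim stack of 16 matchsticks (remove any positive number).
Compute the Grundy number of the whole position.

30

Stack A is a plain Nim stack of size 14, so its Grundy value is 14.
Stack B is a plain Nim stack of size 16, so its Grundy value is 16.
The value of a disjunctive sum is the nim-sum of the parts.
Combined value = 14 ⊕ 16 = 30.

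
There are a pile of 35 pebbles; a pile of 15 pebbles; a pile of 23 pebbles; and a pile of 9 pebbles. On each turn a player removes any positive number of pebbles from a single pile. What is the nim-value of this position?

50

Nim-sum: 35 ^ 15 ^ 23 ^ 9 = 50.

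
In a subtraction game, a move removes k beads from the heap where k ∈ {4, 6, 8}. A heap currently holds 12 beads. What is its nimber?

Build the Grundy sequence with g(k) = mex{g(k−s) : s ∈ {4, 6, 8}, s ≤ k}:
k:     0  1  2  3  4  5  6  7  8  9 10 11 12
g(k):  0  0  0  0  1  1  1  1  2  2  2  2  0
So g(12) = 0.

0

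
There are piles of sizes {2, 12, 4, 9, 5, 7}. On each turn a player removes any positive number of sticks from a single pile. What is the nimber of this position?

1

Compute the nim-sum pairwise:
2 ^ 12 = 14
14 ^ 4 = 10
10 ^ 9 = 3
3 ^ 5 = 6
6 ^ 7 = 1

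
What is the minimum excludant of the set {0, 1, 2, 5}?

3

The values 0, 1, 2 are all present; 3 is the first non-negative integer missing from the set.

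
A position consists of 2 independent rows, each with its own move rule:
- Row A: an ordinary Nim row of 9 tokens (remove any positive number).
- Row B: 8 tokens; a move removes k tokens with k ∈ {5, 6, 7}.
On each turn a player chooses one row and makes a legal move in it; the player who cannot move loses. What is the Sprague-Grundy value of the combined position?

Row A is a plain Nim row of size 9, so its Grundy value is 9.
Build the Grundy sequence for row B with g(k) = mex{g(k−s) : s ∈ {5, 6, 7}, s ≤ k}:
k:     0  1  2  3  4  5  6  7  8
g(k):  0  0  0  0  0  1  1  1  1
So g(8) = 1.
The value of a disjunctive sum is the nim-sum of the parts.
Combined value = 9 XOR 1 = 8.

8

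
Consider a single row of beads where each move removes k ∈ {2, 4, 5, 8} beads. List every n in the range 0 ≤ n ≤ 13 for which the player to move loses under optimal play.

0, 1, 7, 10, 13

Grundy values for subtraction set {2, 4, 5, 8}:
g(0) = mex{} = 0
g(1) = mex{} = 0
g(2) = mex{0} = 1
g(3) = mex{0} = 1
g(4) = mex{0,1} = 2
g(5) = mex{0,1} = 2
g(6) = mex{0,1,2} = 3
g(7) = mex{1,2} = 0
g(8) = mex{0,1,2,3} = 4
g(9) = mex{0,2} = 1
g(10) = mex{1,2,3,4} = 0
g(11) = mex{0,1,3} = 2
g(12) = mex{0,2,4} = 1
g(13) = mex{1,2,4} = 0
The P-positions (g = 0) in 0..13 are 0, 1, 7, 10, 13.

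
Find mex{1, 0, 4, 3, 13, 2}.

5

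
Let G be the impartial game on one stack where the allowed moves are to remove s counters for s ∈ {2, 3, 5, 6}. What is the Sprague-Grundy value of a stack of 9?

Grundy values for subtraction set {2, 3, 5, 6}:
g(0) = mex{} = 0
g(1) = mex{} = 0
g(2) = mex{0} = 1
g(3) = mex{0} = 1
g(4) = mex{0,1} = 2
g(5) = mex{0,1} = 2
g(6) = mex{0,1,2} = 3
g(7) = mex{0,1,2} = 3
g(8) = mex{1,2,3} = 0
g(9) = mex{1,2,3} = 0
So g(9) = 0.

0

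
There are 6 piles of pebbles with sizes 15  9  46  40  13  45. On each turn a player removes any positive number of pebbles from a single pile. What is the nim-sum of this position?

Compute the nim-sum pairwise:
15 ^ 9 = 6
6 ^ 46 = 40
40 ^ 40 = 0
0 ^ 13 = 13
13 ^ 45 = 32

32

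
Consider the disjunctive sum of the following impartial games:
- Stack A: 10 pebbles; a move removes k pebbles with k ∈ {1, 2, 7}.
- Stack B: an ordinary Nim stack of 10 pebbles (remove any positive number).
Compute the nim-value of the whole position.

For stack A, compute g(0), g(1), … with moves {1, 2, 7}:
g(0) = mex{} = 0
g(1) = mex{0} = 1
g(2) = mex{0,1} = 2
g(3) = mex{1,2} = 0
g(4) = mex{0,2} = 1
g(5) = mex{0,1} = 2
g(6) = mex{1,2} = 0
g(7) = mex{0,2} = 1
g(8) = mex{0,1} = 2
g(9) = mex{1,2} = 0
g(10) = mex{0,2} = 1
So g(10) = 1.
Stack B is a plain Nim stack of size 10, so its Grundy value is 10.
The value of a disjunctive sum is the nim-sum of the parts.
Combined value = 1 XOR 10 = 11.

11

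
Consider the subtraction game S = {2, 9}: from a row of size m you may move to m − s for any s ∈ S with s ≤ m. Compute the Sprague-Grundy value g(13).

1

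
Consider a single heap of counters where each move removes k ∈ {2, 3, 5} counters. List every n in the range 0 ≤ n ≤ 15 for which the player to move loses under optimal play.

0, 1, 7, 8, 14, 15

Grundy values for subtraction set {2, 3, 5}:
k:     0  1  2  3  4  5  6  7  8  9 10 11 12 13 14 15
g(k):  0  0  1  1  2  2  3  0  0  1  1  2  2  3  0  0
The P-positions (g = 0) in 0..15 are 0, 1, 7, 8, 14, 15.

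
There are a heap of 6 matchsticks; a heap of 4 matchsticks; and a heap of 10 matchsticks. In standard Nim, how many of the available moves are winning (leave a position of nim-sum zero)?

Nim-sum: 6 XOR 4 XOR 10 = 8.
The overall nim-sum is X = 8. A heap of size p has a winning move iff p XOR X < p (reduce it to p XOR X).
  6: 6 XOR 8 = 14 ≥ 6 — no move.
  4: 4 XOR 8 = 12 ≥ 4 — no move.
  10: 10 XOR 8 = 2 < 10 — winning move (to 2).
That gives 1 winning move.

1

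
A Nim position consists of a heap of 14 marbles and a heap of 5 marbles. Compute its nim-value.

Nim-sum: 14 ⊕ 5 = 11.

11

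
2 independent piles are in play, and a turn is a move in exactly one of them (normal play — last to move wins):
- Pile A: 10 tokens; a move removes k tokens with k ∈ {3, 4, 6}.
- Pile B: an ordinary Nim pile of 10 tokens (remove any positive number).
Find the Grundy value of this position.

Build the Grundy sequence for pile A with g(k) = mex{g(k−s) : s ∈ {3, 4, 6}, s ≤ k}:
k:     0  1  2  3  4  5  6  7  8  9 10
g(k):  0  0  0  1  1  1  2  2  2  0  0
So g(10) = 0.
Pile B is a plain Nim pile of size 10, so its Grundy value is 10.
By the Sprague-Grundy theorem, the Grundy value of a sum of independent games is the XOR of the component values.
Combined value = 0 ⊕ 10 = 10.

10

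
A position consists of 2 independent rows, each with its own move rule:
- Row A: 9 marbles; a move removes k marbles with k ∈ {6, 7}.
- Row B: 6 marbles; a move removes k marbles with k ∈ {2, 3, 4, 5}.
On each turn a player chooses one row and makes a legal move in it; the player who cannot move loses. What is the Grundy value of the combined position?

2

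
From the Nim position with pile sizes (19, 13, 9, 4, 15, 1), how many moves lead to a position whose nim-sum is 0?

1

Write each in binary and XOR column by column:
  10011  (19)
  01101  (13)
  01001  (9)
  00100  (4)
  01111  (15)
  00001  (1)
  -----
  11101  (29)
The overall nim-sum is X = 29. A pile of size p has a winning move iff p XOR X < p (reduce it to p XOR X).
  19: 19 XOR 29 = 14 < 19 — winning move (to 14).
  13: 13 XOR 29 = 16 ≥ 13 — no move.
  9: 9 XOR 29 = 20 ≥ 9 — no move.
  4: 4 XOR 29 = 25 ≥ 4 — no move.
  15: 15 XOR 29 = 18 ≥ 15 — no move.
  1: 1 XOR 29 = 28 ≥ 1 — no move.
That gives 1 winning move.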